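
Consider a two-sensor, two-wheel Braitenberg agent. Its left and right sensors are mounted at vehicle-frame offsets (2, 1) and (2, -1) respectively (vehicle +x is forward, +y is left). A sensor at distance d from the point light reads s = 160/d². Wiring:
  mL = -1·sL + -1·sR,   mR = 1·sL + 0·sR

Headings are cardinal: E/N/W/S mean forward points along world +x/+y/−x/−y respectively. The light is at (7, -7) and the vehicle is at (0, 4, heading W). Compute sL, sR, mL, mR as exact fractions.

160/181 32/45 -12992/8145 160/181

left sensor world pos  = (-2, 3); dL² = 181
right sensor world pos = (-2, 5); dR² = 225
sL = 160/181 = 160/181
sR = 160/225 = 32/45
mL = -1·sL + -1·sR = -12992/8145
mR = 1·sL + 0·sR = 160/181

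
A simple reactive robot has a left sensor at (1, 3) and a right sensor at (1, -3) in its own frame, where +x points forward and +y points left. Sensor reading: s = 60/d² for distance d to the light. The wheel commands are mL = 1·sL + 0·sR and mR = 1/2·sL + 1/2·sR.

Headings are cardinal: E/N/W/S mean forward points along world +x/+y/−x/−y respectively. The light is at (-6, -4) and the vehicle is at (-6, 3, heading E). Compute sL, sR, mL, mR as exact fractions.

left sensor world pos  = (-5, 6); dL² = 101
right sensor world pos = (-5, 0); dR² = 17
sL = 60/101 = 60/101
sR = 60/17 = 60/17
mL = 1·sL + 0·sR = 60/101
mR = 1/2·sL + 1/2·sR = 3540/1717

60/101 60/17 60/101 3540/1717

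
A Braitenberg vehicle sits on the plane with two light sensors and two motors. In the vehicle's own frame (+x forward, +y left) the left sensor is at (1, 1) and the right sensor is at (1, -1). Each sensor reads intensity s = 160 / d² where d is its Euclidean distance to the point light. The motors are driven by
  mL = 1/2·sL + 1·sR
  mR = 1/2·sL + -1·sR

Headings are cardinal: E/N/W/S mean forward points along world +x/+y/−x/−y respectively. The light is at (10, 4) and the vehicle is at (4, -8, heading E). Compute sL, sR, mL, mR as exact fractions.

80/73 80/97 9720/7081 -1960/7081

left sensor world pos  = (5, -7); dL² = 146
right sensor world pos = (5, -9); dR² = 194
sL = 160/146 = 80/73
sR = 160/194 = 80/97
mL = 1/2·sL + 1·sR = 9720/7081
mR = 1/2·sL + -1·sR = -1960/7081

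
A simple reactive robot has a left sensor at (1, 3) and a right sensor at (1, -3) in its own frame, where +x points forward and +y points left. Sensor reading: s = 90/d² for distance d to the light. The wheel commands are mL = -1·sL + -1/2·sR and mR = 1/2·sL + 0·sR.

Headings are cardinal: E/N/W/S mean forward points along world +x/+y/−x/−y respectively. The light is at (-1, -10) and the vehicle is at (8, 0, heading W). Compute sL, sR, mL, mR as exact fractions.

90/113 90/233 -26055/26329 45/113

left sensor world pos  = (7, -3); dL² = 113
right sensor world pos = (7, 3); dR² = 233
sL = 90/113 = 90/113
sR = 90/233 = 90/233
mL = -1·sL + -1/2·sR = -26055/26329
mR = 1/2·sL + 0·sR = 45/113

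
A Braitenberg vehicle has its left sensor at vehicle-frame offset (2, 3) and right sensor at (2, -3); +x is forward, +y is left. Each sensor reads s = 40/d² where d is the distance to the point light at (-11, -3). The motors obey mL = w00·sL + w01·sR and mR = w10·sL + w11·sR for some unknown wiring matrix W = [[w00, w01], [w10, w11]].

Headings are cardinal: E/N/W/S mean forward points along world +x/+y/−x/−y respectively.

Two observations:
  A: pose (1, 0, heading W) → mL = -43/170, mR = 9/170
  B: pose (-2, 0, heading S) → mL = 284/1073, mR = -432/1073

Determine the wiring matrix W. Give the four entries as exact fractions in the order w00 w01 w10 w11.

-1 1/2 1/2 -1/2

obs A: pose=(1,0,W) → sL=2/5, sR=5/17, mL=-43/170, mR=9/170
obs B: pose=(-2,0,S) → sL=8/29, sR=40/37, mL=284/1073, mR=-432/1073
sensor matrix S = [[2/5, 5/17], [8/29, 40/37]]; det S = 6408/18241
solve [mL_A; mL_B] = S·[w00; w01] and [mR_A; mR_B] = S·[w10; w11]:
  w00 = -1, w01 = 1/2, w10 = 1/2, w11 = -1/2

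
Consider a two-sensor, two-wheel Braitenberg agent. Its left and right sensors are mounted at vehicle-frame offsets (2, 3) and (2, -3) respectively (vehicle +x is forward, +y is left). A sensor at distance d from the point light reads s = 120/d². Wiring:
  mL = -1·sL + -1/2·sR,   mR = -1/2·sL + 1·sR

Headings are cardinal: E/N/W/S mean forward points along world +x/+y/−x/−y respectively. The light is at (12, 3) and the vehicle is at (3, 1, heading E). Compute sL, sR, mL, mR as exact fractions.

left sensor world pos  = (5, 4); dL² = 50
right sensor world pos = (5, -2); dR² = 74
sL = 120/50 = 12/5
sR = 120/74 = 60/37
mL = -1·sL + -1/2·sR = -594/185
mR = -1/2·sL + 1·sR = 78/185

12/5 60/37 -594/185 78/185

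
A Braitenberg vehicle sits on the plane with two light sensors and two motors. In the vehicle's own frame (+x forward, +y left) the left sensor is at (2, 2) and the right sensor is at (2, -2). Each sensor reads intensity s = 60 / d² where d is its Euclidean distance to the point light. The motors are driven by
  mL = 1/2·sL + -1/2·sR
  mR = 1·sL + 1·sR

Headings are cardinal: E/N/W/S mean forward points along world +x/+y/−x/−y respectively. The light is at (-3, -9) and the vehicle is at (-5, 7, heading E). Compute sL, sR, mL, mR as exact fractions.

5/27 15/49 -80/1323 650/1323

left sensor world pos  = (-3, 9); dL² = 324
right sensor world pos = (-3, 5); dR² = 196
sL = 60/324 = 5/27
sR = 60/196 = 15/49
mL = 1/2·sL + -1/2·sR = -80/1323
mR = 1·sL + 1·sR = 650/1323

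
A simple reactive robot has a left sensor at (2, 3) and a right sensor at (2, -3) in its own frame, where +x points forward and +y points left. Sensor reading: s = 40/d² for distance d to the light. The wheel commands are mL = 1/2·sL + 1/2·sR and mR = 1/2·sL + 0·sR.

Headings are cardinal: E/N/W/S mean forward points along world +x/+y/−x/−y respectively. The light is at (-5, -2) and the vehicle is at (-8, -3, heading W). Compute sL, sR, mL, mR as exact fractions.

left sensor world pos  = (-10, -6); dL² = 41
right sensor world pos = (-10, 0); dR² = 29
sL = 40/41 = 40/41
sR = 40/29 = 40/29
mL = 1/2·sL + 1/2·sR = 1400/1189
mR = 1/2·sL + 0·sR = 20/41

40/41 40/29 1400/1189 20/41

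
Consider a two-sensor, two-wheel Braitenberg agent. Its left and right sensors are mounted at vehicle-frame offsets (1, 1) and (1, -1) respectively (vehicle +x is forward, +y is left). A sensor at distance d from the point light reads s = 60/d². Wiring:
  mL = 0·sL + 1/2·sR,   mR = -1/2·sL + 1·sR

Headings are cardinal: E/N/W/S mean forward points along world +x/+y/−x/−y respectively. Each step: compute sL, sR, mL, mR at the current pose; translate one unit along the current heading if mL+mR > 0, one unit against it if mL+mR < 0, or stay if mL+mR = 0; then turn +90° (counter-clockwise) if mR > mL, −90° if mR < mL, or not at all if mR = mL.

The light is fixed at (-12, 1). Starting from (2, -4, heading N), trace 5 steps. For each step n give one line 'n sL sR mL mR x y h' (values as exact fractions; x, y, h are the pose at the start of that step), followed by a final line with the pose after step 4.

0 12/37 60/241 30/241 774/8917 2 -4 N
1 10/39 6/25 3/25 109/975 2 -3 E
2 60/281 60/221 30/221 10230/62101 3 -3 S
3 15/68 15/73 15/146 945/9928 3 -4 E
4 12/65 20/87 10/87 778/5655 4 -4 S
final 4 -5 E

n=0: pose=(2,-4,N); sL=12/37, sR=60/241; mL=30/241, mR=774/8917; mL+mR=1884/8917 → advance +1; mR−mL=-336/8917 → turn -1·90°
n=1: pose=(2,-3,E); sL=10/39, sR=6/25; mL=3/25, mR=109/975; mL+mR=226/975 → advance +1; mR−mL=-8/975 → turn -1·90°
n=2: pose=(3,-3,S); sL=60/281, sR=60/221; mL=30/221, mR=10230/62101; mL+mR=18660/62101 → advance +1; mR−mL=1800/62101 → turn +1·90°
n=3: pose=(3,-4,E); sL=15/68, sR=15/73; mL=15/146, mR=945/9928; mL+mR=1965/9928 → advance +1; mR−mL=-75/9928 → turn -1·90°
n=4: pose=(4,-4,S); sL=12/65, sR=20/87; mL=10/87, mR=778/5655; mL+mR=476/1885 → advance +1; mR−mL=128/5655 → turn +1·90°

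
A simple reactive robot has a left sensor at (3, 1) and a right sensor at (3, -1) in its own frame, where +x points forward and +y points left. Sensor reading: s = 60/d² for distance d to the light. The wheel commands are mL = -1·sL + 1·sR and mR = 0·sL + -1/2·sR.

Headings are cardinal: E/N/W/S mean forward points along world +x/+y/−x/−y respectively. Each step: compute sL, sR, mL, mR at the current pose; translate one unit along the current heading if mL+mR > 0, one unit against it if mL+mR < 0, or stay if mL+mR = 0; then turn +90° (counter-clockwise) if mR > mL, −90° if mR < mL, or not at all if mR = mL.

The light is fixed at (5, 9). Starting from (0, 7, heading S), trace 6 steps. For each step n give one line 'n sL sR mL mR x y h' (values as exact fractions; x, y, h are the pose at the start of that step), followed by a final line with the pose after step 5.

0 60/41 60/61 -1200/2501 -30/61 0 7 S
1 15/17 15/16 15/272 -15/32 0 8 W
2 60/29 60/13 960/377 -30/13 1 8 N
3 30 30 0 -15 1 9 E
4 12/5 4/3 -16/15 -2/3 0 9 S
5 15/2 15 15/2 -15/2 0 10 E
final 0 10 S

n=0: pose=(0,7,S); sL=60/41, sR=60/61; mL=-1200/2501, mR=-30/61; mL+mR=-2430/2501 → advance -1; mR−mL=-30/2501 → turn -1·90°
n=1: pose=(0,8,W); sL=15/17, sR=15/16; mL=15/272, mR=-15/32; mL+mR=-225/544 → advance -1; mR−mL=-285/544 → turn -1·90°
n=2: pose=(1,8,N); sL=60/29, sR=60/13; mL=960/377, mR=-30/13; mL+mR=90/377 → advance +1; mR−mL=-1830/377 → turn -1·90°
n=3: pose=(1,9,E); sL=30, sR=30; mL=0, mR=-15; mL+mR=-15 → advance -1; mR−mL=-15 → turn -1·90°
n=4: pose=(0,9,S); sL=12/5, sR=4/3; mL=-16/15, mR=-2/3; mL+mR=-26/15 → advance -1; mR−mL=2/5 → turn +1·90°
n=5: pose=(0,10,E); sL=15/2, sR=15; mL=15/2, mR=-15/2; mL+mR=0 → advance +0; mR−mL=-15 → turn -1·90°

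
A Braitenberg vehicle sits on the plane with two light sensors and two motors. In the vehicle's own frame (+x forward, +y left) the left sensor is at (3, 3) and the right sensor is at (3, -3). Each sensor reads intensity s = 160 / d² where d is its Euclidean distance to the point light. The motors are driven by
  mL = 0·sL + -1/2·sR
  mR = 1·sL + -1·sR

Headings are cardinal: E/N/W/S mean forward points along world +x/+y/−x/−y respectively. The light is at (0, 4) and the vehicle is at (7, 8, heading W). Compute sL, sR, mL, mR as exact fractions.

left sensor world pos  = (4, 5); dL² = 17
right sensor world pos = (4, 11); dR² = 65
sL = 160/17 = 160/17
sR = 160/65 = 32/13
mL = 0·sL + -1/2·sR = -16/13
mR = 1·sL + -1·sR = 1536/221

160/17 32/13 -16/13 1536/221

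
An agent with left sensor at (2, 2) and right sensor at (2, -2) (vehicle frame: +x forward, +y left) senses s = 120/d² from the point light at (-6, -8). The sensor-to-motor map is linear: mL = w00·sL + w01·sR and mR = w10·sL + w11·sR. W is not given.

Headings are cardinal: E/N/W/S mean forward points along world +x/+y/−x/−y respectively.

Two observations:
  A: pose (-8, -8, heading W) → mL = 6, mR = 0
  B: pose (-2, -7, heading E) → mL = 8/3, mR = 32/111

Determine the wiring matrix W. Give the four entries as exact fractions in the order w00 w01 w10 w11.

1 0 -1/2 1/2

obs A: pose=(-8,-8,W) → sL=6, sR=6, mL=6, mR=0
obs B: pose=(-2,-7,E) → sL=8/3, sR=120/37, mL=8/3, mR=32/111
sensor matrix S = [[6, 6], [8/3, 120/37]]; det S = 128/37
solve [mL_A; mL_B] = S·[w00; w01] and [mR_A; mR_B] = S·[w10; w11]:
  w00 = 1, w01 = 0, w10 = -1/2, w11 = 1/2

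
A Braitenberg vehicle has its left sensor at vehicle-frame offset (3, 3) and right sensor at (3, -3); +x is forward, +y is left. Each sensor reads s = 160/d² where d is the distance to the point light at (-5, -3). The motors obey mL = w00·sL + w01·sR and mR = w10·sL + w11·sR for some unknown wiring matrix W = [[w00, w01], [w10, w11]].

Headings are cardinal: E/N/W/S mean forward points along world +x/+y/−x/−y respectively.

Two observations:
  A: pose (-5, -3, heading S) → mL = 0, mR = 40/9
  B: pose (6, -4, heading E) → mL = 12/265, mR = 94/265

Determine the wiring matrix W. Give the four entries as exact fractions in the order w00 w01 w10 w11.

obs A: pose=(-5,-3,S) → sL=80/9, sR=80/9, mL=0, mR=40/9
obs B: pose=(6,-4,E) → sL=4/5, sR=40/53, mL=12/265, mR=94/265
sensor matrix S = [[80/9, 80/9], [4/5, 40/53]]; det S = -64/159
solve [mL_A; mL_B] = S·[w00; w01] and [mR_A; mR_B] = S·[w10; w11]:
  w00 = 1, w01 = -1, w10 = -1/2, w11 = 1

1 -1 -1/2 1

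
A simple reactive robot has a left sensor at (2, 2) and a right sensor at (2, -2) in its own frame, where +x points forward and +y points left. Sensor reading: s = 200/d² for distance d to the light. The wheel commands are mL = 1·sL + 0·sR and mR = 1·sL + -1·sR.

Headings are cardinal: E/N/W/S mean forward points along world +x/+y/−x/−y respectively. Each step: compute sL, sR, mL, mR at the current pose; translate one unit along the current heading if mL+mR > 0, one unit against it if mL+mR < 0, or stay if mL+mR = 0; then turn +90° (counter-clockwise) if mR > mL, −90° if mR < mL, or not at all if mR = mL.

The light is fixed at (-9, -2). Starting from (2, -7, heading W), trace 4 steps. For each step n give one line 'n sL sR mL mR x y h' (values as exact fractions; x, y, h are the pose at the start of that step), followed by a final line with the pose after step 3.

0 20/13 20/9 20/13 -80/117 2 -7 W
1 200/73 200/153 200/73 16000/11169 1 -7 N
2 50/37 10/9 50/37 80/333 1 -6 E
3 40/41 200/117 40/41 -3520/4797 2 -6 S
final 2 -7 W

n=0: pose=(2,-7,W); sL=20/13, sR=20/9; mL=20/13, mR=-80/117; mL+mR=100/117 → advance +1; mR−mL=-20/9 → turn -1·90°
n=1: pose=(1,-7,N); sL=200/73, sR=200/153; mL=200/73, mR=16000/11169; mL+mR=46600/11169 → advance +1; mR−mL=-200/153 → turn -1·90°
n=2: pose=(1,-6,E); sL=50/37, sR=10/9; mL=50/37, mR=80/333; mL+mR=530/333 → advance +1; mR−mL=-10/9 → turn -1·90°
n=3: pose=(2,-6,S); sL=40/41, sR=200/117; mL=40/41, mR=-3520/4797; mL+mR=1160/4797 → advance +1; mR−mL=-200/117 → turn -1·90°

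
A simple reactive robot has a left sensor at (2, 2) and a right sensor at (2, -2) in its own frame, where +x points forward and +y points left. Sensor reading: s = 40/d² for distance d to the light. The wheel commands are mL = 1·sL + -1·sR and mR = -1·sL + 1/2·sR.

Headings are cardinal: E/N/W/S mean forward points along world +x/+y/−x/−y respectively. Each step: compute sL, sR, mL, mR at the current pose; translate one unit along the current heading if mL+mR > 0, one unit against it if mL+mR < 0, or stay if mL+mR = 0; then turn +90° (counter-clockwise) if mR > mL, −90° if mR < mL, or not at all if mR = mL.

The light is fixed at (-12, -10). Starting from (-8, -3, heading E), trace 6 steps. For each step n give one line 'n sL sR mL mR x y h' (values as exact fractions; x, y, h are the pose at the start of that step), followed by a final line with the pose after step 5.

n=0: pose=(-8,-3,E); sL=40/117, sR=40/61; mL=-2240/7137, mR=-100/7137; mL+mR=-20/61 → advance -1; mR−mL=2140/7137 → turn +1·90°
n=1: pose=(-9,-3,N); sL=20/41, sR=20/53; mL=240/2173, mR=-650/2173; mL+mR=-10/53 → advance -1; mR−mL=-890/2173 → turn -1·90°
n=2: pose=(-9,-4,E); sL=40/89, sR=40/41; mL=-1920/3649, mR=140/3649; mL+mR=-20/41 → advance -1; mR−mL=2060/3649 → turn +1·90°
n=3: pose=(-10,-4,N); sL=5/8, sR=1/2; mL=1/8, mR=-3/8; mL+mR=-1/4 → advance -1; mR−mL=-1/2 → turn -1·90°
n=4: pose=(-10,-5,E); sL=8/13, sR=8/5; mL=-64/65, mR=12/65; mL+mR=-4/5 → advance -1; mR−mL=76/65 → turn +1·90°
n=5: pose=(-11,-5,N); sL=4/5, sR=20/29; mL=16/145, mR=-66/145; mL+mR=-10/29 → advance -1; mR−mL=-82/145 → turn -1·90°

0 40/117 40/61 -2240/7137 -100/7137 -8 -3 E
1 20/41 20/53 240/2173 -650/2173 -9 -3 N
2 40/89 40/41 -1920/3649 140/3649 -9 -4 E
3 5/8 1/2 1/8 -3/8 -10 -4 N
4 8/13 8/5 -64/65 12/65 -10 -5 E
5 4/5 20/29 16/145 -66/145 -11 -5 N
final -11 -6 E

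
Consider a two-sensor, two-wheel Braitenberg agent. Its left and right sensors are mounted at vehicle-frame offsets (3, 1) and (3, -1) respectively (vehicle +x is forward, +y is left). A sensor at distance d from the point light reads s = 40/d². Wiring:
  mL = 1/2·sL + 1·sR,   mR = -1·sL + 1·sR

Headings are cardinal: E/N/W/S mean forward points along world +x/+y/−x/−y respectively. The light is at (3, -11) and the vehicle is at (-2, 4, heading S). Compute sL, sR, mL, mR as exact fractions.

left sensor world pos  = (-1, 1); dL² = 160
right sensor world pos = (-3, 1); dR² = 180
sL = 40/160 = 1/4
sR = 40/180 = 2/9
mL = 1/2·sL + 1·sR = 25/72
mR = -1·sL + 1·sR = -1/36

1/4 2/9 25/72 -1/36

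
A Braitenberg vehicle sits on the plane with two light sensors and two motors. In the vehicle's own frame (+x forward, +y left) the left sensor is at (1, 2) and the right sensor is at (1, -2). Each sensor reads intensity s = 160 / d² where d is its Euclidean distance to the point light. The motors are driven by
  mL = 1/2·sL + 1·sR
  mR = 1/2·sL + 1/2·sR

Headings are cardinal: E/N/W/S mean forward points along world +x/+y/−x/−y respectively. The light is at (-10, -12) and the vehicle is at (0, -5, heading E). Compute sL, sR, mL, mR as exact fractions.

left sensor world pos  = (1, -3); dL² = 202
right sensor world pos = (1, -7); dR² = 146
sL = 160/202 = 80/101
sR = 160/146 = 80/73
mL = 1/2·sL + 1·sR = 11000/7373
mR = 1/2·sL + 1/2·sR = 6960/7373

80/101 80/73 11000/7373 6960/7373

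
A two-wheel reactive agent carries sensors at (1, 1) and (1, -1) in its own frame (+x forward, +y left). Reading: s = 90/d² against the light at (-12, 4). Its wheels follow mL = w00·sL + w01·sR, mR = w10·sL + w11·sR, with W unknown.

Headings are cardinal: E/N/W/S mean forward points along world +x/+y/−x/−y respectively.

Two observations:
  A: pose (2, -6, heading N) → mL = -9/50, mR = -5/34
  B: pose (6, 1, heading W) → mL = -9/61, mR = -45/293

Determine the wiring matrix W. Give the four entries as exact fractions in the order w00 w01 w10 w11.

obs A: pose=(2,-6,N) → sL=9/25, sR=5/17, mL=-9/50, mR=-5/34
obs B: pose=(6,1,W) → sL=18/61, sR=90/293, mL=-9/61, mR=-45/293
sensor matrix S = [[9/25, 5/17], [18/61, 90/293]]; det S = 36144/1519205
solve [mL_A; mL_B] = S·[w00; w01] and [mR_A; mR_B] = S·[w10; w11]:
  w00 = -1/2, w01 = 0, w10 = 0, w11 = -1/2

-1/2 0 0 -1/2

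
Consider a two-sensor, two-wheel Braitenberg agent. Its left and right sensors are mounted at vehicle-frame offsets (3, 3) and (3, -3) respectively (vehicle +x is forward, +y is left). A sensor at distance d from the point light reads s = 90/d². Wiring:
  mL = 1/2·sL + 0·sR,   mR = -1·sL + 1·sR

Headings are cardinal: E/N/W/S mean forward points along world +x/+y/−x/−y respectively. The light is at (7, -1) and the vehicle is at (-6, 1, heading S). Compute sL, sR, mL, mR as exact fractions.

left sensor world pos  = (-3, -2); dL² = 101
right sensor world pos = (-9, -2); dR² = 257
sL = 90/101 = 90/101
sR = 90/257 = 90/257
mL = 1/2·sL + 0·sR = 45/101
mR = -1·sL + 1·sR = -14040/25957

90/101 90/257 45/101 -14040/25957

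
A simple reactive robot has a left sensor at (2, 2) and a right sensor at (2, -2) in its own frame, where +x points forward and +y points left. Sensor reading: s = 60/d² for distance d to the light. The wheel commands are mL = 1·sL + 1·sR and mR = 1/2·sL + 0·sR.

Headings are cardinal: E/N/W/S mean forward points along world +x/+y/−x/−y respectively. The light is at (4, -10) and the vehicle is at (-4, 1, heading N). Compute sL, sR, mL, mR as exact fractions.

60/269 12/41 5688/11029 30/269

left sensor world pos  = (-6, 3); dL² = 269
right sensor world pos = (-2, 3); dR² = 205
sL = 60/269 = 60/269
sR = 60/205 = 12/41
mL = 1·sL + 1·sR = 5688/11029
mR = 1/2·sL + 0·sR = 30/269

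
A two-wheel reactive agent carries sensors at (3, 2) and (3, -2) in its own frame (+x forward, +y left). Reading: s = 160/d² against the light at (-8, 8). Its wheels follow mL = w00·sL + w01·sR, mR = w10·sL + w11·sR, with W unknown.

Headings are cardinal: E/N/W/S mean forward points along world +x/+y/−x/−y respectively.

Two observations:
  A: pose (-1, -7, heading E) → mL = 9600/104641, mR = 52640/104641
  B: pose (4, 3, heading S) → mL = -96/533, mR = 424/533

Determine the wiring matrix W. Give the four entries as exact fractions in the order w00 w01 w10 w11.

1/2 -1/2 1/2 1/2

obs A: pose=(-1,-7,E) → sL=160/269, sR=160/389, mL=9600/104641, mR=52640/104641
obs B: pose=(4,3,S) → sL=8/13, sR=40/41, mL=-96/533, mR=424/533
sensor matrix S = [[160/269, 160/389], [8/13, 40/41]]; det S = 18247680/55773653
solve [mL_A; mL_B] = S·[w00; w01] and [mR_A; mR_B] = S·[w10; w11]:
  w00 = 1/2, w01 = -1/2, w10 = 1/2, w11 = 1/2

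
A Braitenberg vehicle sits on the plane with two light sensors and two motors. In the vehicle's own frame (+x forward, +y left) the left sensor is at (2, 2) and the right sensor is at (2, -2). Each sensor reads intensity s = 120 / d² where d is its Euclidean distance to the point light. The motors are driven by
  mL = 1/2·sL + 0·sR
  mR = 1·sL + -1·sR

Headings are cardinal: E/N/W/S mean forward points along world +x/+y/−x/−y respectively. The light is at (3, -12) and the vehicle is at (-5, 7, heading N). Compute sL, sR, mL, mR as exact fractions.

120/541 40/159 60/541 -2560/86019

left sensor world pos  = (-7, 9); dL² = 541
right sensor world pos = (-3, 9); dR² = 477
sL = 120/541 = 120/541
sR = 120/477 = 40/159
mL = 1/2·sL + 0·sR = 60/541
mR = 1·sL + -1·sR = -2560/86019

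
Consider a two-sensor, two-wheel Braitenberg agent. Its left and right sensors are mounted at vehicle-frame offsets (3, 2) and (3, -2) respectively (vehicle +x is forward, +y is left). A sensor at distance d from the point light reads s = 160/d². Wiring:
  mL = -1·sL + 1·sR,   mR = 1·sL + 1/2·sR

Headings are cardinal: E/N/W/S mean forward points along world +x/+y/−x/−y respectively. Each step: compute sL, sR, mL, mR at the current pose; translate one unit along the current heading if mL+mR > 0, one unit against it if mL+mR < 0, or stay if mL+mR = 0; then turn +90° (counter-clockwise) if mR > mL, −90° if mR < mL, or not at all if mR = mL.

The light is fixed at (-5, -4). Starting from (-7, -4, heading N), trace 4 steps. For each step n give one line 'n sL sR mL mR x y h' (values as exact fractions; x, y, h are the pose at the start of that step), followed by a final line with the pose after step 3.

0 32/5 160/9 512/45 688/45 -7 -4 N
1 80/13 80/17 -320/221 1880/221 -7 -3 W
2 32 160/29 -768/29 1008/29 -8 -3 S
3 40 40 0 60 -8 -4 E
final -7 -4 N

n=0: pose=(-7,-4,N); sL=32/5, sR=160/9; mL=512/45, mR=688/45; mL+mR=80/3 → advance +1; mR−mL=176/45 → turn +1·90°
n=1: pose=(-7,-3,W); sL=80/13, sR=80/17; mL=-320/221, mR=1880/221; mL+mR=120/17 → advance +1; mR−mL=2200/221 → turn +1·90°
n=2: pose=(-8,-3,S); sL=32, sR=160/29; mL=-768/29, mR=1008/29; mL+mR=240/29 → advance +1; mR−mL=1776/29 → turn +1·90°
n=3: pose=(-8,-4,E); sL=40, sR=40; mL=0, mR=60; mL+mR=60 → advance +1; mR−mL=60 → turn +1·90°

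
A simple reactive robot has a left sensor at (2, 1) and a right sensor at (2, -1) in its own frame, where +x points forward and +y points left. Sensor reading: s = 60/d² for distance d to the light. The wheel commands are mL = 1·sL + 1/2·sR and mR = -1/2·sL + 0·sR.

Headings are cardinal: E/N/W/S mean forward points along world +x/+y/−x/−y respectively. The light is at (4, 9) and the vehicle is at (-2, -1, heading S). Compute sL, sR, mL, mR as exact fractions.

60/169 60/193 16650/32617 -30/169

left sensor world pos  = (-1, -3); dL² = 169
right sensor world pos = (-3, -3); dR² = 193
sL = 60/169 = 60/169
sR = 60/193 = 60/193
mL = 1·sL + 1/2·sR = 16650/32617
mR = -1/2·sL + 0·sR = -30/169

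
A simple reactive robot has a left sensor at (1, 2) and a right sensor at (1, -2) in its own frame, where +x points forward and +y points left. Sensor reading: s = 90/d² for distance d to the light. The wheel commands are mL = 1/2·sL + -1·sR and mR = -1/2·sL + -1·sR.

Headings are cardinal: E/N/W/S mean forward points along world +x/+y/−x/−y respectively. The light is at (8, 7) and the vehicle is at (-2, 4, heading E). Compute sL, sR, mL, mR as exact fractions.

left sensor world pos  = (-1, 6); dL² = 82
right sensor world pos = (-1, 2); dR² = 106
sL = 90/82 = 45/41
sR = 90/106 = 45/53
mL = 1/2·sL + -1·sR = -1305/4346
mR = -1/2·sL + -1·sR = -6075/4346

45/41 45/53 -1305/4346 -6075/4346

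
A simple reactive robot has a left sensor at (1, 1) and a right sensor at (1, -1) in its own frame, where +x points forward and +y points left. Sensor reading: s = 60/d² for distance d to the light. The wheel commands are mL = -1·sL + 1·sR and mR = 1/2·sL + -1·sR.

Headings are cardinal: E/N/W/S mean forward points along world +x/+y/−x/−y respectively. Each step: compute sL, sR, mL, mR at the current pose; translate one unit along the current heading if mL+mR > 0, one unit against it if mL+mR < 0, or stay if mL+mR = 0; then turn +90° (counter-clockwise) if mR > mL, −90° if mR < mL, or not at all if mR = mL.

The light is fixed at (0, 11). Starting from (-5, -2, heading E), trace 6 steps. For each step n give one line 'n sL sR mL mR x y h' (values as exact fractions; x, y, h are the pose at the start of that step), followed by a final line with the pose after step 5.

0 3/8 15/53 -39/424 -81/848 -5 -2 E
1 60/221 12/49 -288/10829 -1182/10829 -6 -2 S
2 30/109 6/17 144/1853 -399/1853 -6 -1 W
3 60/157 60/137 1200/21509 -5310/21509 -5 -1 N
4 3/8 15/53 -39/424 -81/848 -5 -2 E
5 60/221 12/49 -288/10829 -1182/10829 -6 -2 S
final -6 -1 W

n=0: pose=(-5,-2,E); sL=3/8, sR=15/53; mL=-39/424, mR=-81/848; mL+mR=-3/16 → advance -1; mR−mL=-3/848 → turn -1·90°
n=1: pose=(-6,-2,S); sL=60/221, sR=12/49; mL=-288/10829, mR=-1182/10829; mL+mR=-30/221 → advance -1; mR−mL=-894/10829 → turn -1·90°
n=2: pose=(-6,-1,W); sL=30/109, sR=6/17; mL=144/1853, mR=-399/1853; mL+mR=-15/109 → advance -1; mR−mL=-543/1853 → turn -1·90°
n=3: pose=(-5,-1,N); sL=60/157, sR=60/137; mL=1200/21509, mR=-5310/21509; mL+mR=-30/157 → advance -1; mR−mL=-6510/21509 → turn -1·90°
n=4: pose=(-5,-2,E); sL=3/8, sR=15/53; mL=-39/424, mR=-81/848; mL+mR=-3/16 → advance -1; mR−mL=-3/848 → turn -1·90°
n=5: pose=(-6,-2,S); sL=60/221, sR=12/49; mL=-288/10829, mR=-1182/10829; mL+mR=-30/221 → advance -1; mR−mL=-894/10829 → turn -1·90°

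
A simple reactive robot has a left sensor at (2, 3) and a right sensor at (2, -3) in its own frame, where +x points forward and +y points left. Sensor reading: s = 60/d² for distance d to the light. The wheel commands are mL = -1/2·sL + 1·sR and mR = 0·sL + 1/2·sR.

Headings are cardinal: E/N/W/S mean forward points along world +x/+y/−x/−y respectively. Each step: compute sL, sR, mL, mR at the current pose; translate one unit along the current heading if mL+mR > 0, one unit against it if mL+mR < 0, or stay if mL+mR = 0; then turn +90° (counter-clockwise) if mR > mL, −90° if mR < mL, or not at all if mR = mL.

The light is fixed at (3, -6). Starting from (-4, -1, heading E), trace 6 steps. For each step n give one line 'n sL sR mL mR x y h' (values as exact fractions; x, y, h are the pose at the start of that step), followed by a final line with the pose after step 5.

n=0: pose=(-4,-1,E); sL=60/89, sR=60/29; mL=4470/2581, mR=30/29; mL+mR=7140/2581 → advance +1; mR−mL=-1800/2581 → turn -1·90°
n=1: pose=(-3,-1,S); sL=10/3, sR=2/3; mL=-1, mR=1/3; mL+mR=-2/3 → advance -1; mR−mL=4/3 → turn +1·90°
n=2: pose=(-3,0,E); sL=60/97, sR=12/5; mL=1014/485, mR=6/5; mL+mR=1596/485 → advance +1; mR−mL=-432/485 → turn -1·90°
n=3: pose=(-2,0,S); sL=3, sR=3/4; mL=-3/4, mR=3/8; mL+mR=-3/8 → advance -1; mR−mL=9/8 → turn +1·90°
n=4: pose=(-2,1,E); sL=60/109, sR=12/5; mL=1158/545, mR=6/5; mL+mR=1812/545 → advance +1; mR−mL=-504/545 → turn -1·90°
n=5: pose=(-1,1,S); sL=30/13, sR=30/37; mL=-165/481, mR=15/37; mL+mR=30/481 → advance +1; mR−mL=360/481 → turn +1·90°

0 60/89 60/29 4470/2581 30/29 -4 -1 E
1 10/3 2/3 -1 1/3 -3 -1 S
2 60/97 12/5 1014/485 6/5 -3 0 E
3 3 3/4 -3/4 3/8 -2 0 S
4 60/109 12/5 1158/545 6/5 -2 1 E
5 30/13 30/37 -165/481 15/37 -1 1 S
final -1 0 E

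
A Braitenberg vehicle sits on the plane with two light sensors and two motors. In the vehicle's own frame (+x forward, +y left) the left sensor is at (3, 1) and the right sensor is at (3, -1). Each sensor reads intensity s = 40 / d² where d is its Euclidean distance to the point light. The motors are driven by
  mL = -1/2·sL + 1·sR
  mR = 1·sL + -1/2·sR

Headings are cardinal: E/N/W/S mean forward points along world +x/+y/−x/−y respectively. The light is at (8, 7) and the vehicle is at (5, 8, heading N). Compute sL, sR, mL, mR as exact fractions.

left sensor world pos  = (4, 11); dL² = 32
right sensor world pos = (6, 11); dR² = 20
sL = 40/32 = 5/4
sR = 40/20 = 2
mL = -1/2·sL + 1·sR = 11/8
mR = 1·sL + -1/2·sR = 1/4

5/4 2 11/8 1/4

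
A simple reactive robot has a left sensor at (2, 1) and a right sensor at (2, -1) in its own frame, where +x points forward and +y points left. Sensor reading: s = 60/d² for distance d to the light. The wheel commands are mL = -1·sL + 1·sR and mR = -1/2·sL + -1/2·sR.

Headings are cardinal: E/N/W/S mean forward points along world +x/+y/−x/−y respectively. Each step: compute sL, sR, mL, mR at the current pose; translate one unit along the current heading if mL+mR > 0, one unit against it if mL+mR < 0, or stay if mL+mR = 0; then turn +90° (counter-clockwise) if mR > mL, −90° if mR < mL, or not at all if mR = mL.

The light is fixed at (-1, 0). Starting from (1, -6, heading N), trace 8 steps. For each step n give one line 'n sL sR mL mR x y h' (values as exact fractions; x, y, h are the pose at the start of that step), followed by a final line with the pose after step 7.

n=0: pose=(1,-6,N); sL=60/17, sR=12/5; mL=-96/85, mR=-252/85; mL+mR=-348/85 → advance -1; mR−mL=-156/85 → turn -1·90°
n=1: pose=(1,-7,E); sL=15/13, sR=3/4; mL=-21/52, mR=-99/104; mL+mR=-141/104 → advance -1; mR−mL=-57/104 → turn -1·90°
n=2: pose=(0,-7,S); sL=12/17, sR=20/27; mL=16/459, mR=-332/459; mL+mR=-316/459 → advance -1; mR−mL=-116/153 → turn -1·90°
n=3: pose=(0,-6,W); sL=6/5, sR=30/13; mL=72/65, mR=-114/65; mL+mR=-42/65 → advance -1; mR−mL=-186/65 → turn -1·90°
n=4: pose=(1,-6,N); sL=60/17, sR=12/5; mL=-96/85, mR=-252/85; mL+mR=-348/85 → advance -1; mR−mL=-156/85 → turn -1·90°
n=5: pose=(1,-7,E); sL=15/13, sR=3/4; mL=-21/52, mR=-99/104; mL+mR=-141/104 → advance -1; mR−mL=-57/104 → turn -1·90°
n=6: pose=(0,-7,S); sL=12/17, sR=20/27; mL=16/459, mR=-332/459; mL+mR=-316/459 → advance -1; mR−mL=-116/153 → turn -1·90°
n=7: pose=(0,-6,W); sL=6/5, sR=30/13; mL=72/65, mR=-114/65; mL+mR=-42/65 → advance -1; mR−mL=-186/65 → turn -1·90°

0 60/17 12/5 -96/85 -252/85 1 -6 N
1 15/13 3/4 -21/52 -99/104 1 -7 E
2 12/17 20/27 16/459 -332/459 0 -7 S
3 6/5 30/13 72/65 -114/65 0 -6 W
4 60/17 12/5 -96/85 -252/85 1 -6 N
5 15/13 3/4 -21/52 -99/104 1 -7 E
6 12/17 20/27 16/459 -332/459 0 -7 S
7 6/5 30/13 72/65 -114/65 0 -6 W
final 1 -6 N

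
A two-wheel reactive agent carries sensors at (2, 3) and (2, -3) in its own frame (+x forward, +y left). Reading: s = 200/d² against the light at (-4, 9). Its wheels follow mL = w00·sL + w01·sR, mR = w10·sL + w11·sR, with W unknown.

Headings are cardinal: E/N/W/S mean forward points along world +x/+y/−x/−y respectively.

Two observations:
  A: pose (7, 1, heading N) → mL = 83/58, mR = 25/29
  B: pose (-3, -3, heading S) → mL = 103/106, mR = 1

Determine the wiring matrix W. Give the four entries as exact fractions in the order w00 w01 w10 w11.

1/2 1/2 0 1

obs A: pose=(7,1,N) → sL=2, sR=25/29, mL=83/58, mR=25/29
obs B: pose=(-3,-3,S) → sL=50/53, sR=1, mL=103/106, mR=1
sensor matrix S = [[2, 25/29], [50/53, 1]]; det S = 1824/1537
solve [mL_A; mL_B] = S·[w00; w01] and [mR_A; mR_B] = S·[w10; w11]:
  w00 = 1/2, w01 = 1/2, w10 = 0, w11 = 1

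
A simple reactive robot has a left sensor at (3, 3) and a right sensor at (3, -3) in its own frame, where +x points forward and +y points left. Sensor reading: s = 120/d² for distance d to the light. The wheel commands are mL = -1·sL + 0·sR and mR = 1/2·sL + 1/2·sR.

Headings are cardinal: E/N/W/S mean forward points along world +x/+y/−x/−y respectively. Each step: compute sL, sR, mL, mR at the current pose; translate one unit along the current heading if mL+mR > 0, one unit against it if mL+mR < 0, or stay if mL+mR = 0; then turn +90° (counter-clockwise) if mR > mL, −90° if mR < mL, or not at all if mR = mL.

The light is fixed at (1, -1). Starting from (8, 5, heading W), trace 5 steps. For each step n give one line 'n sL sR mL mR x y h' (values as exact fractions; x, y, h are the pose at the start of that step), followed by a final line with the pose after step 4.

0 24/5 120/97 -24/5 1464/485 8 5 W
1 12/13 60/17 -12/13 492/221 9 5 S
2 24/37 24/25 -24/37 744/925 9 4 E
3 6/5 15/26 -6/5 231/260 10 4 N
4 120/37 24/17 -120/37 1464/629 10 3 W
final 11 3 S

n=0: pose=(8,5,W); sL=24/5, sR=120/97; mL=-24/5, mR=1464/485; mL+mR=-864/485 → advance -1; mR−mL=3792/485 → turn +1·90°
n=1: pose=(9,5,S); sL=12/13, sR=60/17; mL=-12/13, mR=492/221; mL+mR=288/221 → advance +1; mR−mL=696/221 → turn +1·90°
n=2: pose=(9,4,E); sL=24/37, sR=24/25; mL=-24/37, mR=744/925; mL+mR=144/925 → advance +1; mR−mL=1344/925 → turn +1·90°
n=3: pose=(10,4,N); sL=6/5, sR=15/26; mL=-6/5, mR=231/260; mL+mR=-81/260 → advance -1; mR−mL=543/260 → turn +1·90°
n=4: pose=(10,3,W); sL=120/37, sR=24/17; mL=-120/37, mR=1464/629; mL+mR=-576/629 → advance -1; mR−mL=3504/629 → turn +1·90°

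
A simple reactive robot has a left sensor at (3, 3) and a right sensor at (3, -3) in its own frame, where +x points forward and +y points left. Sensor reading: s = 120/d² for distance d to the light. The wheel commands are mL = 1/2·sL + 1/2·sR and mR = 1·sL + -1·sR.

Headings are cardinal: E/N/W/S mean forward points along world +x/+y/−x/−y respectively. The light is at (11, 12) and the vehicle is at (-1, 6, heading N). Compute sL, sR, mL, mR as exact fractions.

left sensor world pos  = (-4, 9); dL² = 234
right sensor world pos = (2, 9); dR² = 90
sL = 120/234 = 20/39
sR = 120/90 = 4/3
mL = 1/2·sL + 1/2·sR = 12/13
mR = 1·sL + -1·sR = -32/39

20/39 4/3 12/13 -32/39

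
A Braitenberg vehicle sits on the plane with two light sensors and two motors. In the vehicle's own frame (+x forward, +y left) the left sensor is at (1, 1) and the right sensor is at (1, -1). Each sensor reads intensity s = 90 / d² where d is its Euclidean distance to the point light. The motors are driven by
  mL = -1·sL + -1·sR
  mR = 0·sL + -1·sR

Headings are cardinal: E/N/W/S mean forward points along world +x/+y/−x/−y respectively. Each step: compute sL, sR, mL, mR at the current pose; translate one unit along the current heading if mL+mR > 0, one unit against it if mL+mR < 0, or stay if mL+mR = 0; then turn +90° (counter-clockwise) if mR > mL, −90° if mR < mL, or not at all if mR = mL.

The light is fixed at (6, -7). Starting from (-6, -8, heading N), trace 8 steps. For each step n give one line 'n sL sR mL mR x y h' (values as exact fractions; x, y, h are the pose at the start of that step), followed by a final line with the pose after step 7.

n=0: pose=(-6,-8,N); sL=90/169, sR=90/121; mL=-26100/20449, mR=-90/121; mL+mR=-41310/20449 → advance -1; mR−mL=90/169 → turn +1·90°
n=1: pose=(-6,-9,W); sL=45/89, sR=9/17; mL=-1566/1513, mR=-9/17; mL+mR=-2367/1513 → advance -1; mR−mL=45/89 → turn +1·90°
n=2: pose=(-5,-9,S); sL=90/109, sR=10/17; mL=-2620/1853, mR=-10/17; mL+mR=-3710/1853 → advance -1; mR−mL=90/109 → turn +1·90°
n=3: pose=(-5,-8,E); sL=9/10, sR=45/52; mL=-459/260, mR=-45/52; mL+mR=-171/65 → advance -1; mR−mL=9/10 → turn +1·90°
n=4: pose=(-6,-8,N); sL=90/169, sR=90/121; mL=-26100/20449, mR=-90/121; mL+mR=-41310/20449 → advance -1; mR−mL=90/169 → turn +1·90°
n=5: pose=(-6,-9,W); sL=45/89, sR=9/17; mL=-1566/1513, mR=-9/17; mL+mR=-2367/1513 → advance -1; mR−mL=45/89 → turn +1·90°
n=6: pose=(-5,-9,S); sL=90/109, sR=10/17; mL=-2620/1853, mR=-10/17; mL+mR=-3710/1853 → advance -1; mR−mL=90/109 → turn +1·90°
n=7: pose=(-5,-8,E); sL=9/10, sR=45/52; mL=-459/260, mR=-45/52; mL+mR=-171/65 → advance -1; mR−mL=9/10 → turn +1·90°

0 90/169 90/121 -26100/20449 -90/121 -6 -8 N
1 45/89 9/17 -1566/1513 -9/17 -6 -9 W
2 90/109 10/17 -2620/1853 -10/17 -5 -9 S
3 9/10 45/52 -459/260 -45/52 -5 -8 E
4 90/169 90/121 -26100/20449 -90/121 -6 -8 N
5 45/89 9/17 -1566/1513 -9/17 -6 -9 W
6 90/109 10/17 -2620/1853 -10/17 -5 -9 S
7 9/10 45/52 -459/260 -45/52 -5 -8 E
final -6 -8 N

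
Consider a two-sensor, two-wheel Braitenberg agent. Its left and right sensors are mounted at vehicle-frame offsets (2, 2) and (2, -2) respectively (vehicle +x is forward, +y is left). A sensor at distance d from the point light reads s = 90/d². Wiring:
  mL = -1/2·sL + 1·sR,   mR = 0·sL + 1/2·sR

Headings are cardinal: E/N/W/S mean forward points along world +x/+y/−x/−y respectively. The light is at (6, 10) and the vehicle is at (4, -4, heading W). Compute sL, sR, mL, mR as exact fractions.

45/136 9/16 27/68 9/32

left sensor world pos  = (2, -6); dL² = 272
right sensor world pos = (2, -2); dR² = 160
sL = 90/272 = 45/136
sR = 90/160 = 9/16
mL = -1/2·sL + 1·sR = 27/68
mR = 0·sL + 1/2·sR = 9/32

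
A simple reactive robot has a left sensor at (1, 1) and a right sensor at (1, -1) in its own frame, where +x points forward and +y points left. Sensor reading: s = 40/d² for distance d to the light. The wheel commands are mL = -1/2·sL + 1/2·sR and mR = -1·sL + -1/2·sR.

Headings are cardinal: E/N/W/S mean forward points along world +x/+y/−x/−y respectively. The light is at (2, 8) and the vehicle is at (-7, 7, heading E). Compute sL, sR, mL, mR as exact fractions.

5/8 10/17 -5/272 -125/136

left sensor world pos  = (-6, 8); dL² = 64
right sensor world pos = (-6, 6); dR² = 68
sL = 40/64 = 5/8
sR = 40/68 = 10/17
mL = -1/2·sL + 1/2·sR = -5/272
mR = -1·sL + -1/2·sR = -125/136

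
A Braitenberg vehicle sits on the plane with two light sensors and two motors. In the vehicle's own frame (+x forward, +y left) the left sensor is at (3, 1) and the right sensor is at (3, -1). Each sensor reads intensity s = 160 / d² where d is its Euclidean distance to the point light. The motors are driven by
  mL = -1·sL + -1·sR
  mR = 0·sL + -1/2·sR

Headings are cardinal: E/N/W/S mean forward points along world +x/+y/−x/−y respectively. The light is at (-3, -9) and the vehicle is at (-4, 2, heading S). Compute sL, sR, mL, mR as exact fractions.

5/2 40/17 -165/34 -20/17

left sensor world pos  = (-3, -1); dL² = 64
right sensor world pos = (-5, -1); dR² = 68
sL = 160/64 = 5/2
sR = 160/68 = 40/17
mL = -1·sL + -1·sR = -165/34
mR = 0·sL + -1/2·sR = -20/17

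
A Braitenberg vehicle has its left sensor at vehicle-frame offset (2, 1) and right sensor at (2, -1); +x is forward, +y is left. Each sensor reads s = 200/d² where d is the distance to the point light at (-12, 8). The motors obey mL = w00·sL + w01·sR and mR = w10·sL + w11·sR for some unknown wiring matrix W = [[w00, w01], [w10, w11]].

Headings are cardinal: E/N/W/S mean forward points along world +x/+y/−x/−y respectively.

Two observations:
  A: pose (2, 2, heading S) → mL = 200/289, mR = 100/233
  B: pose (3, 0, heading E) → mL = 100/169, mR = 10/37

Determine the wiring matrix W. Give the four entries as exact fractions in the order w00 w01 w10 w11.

obs A: pose=(2,2,S) → sL=200/289, sR=200/233, mL=200/289, mR=100/233
obs B: pose=(3,0,E) → sL=100/169, sR=20/37, mL=100/169, mR=10/37
sensor matrix S = [[200/289, 200/233], [100/169, 20/37]]; det S = -56352000/421058261
solve [mL_A; mL_B] = S·[w00; w01] and [mR_A; mR_B] = S·[w10; w11]:
  w00 = 1, w01 = 0, w10 = 0, w11 = 1/2

1 0 0 1/2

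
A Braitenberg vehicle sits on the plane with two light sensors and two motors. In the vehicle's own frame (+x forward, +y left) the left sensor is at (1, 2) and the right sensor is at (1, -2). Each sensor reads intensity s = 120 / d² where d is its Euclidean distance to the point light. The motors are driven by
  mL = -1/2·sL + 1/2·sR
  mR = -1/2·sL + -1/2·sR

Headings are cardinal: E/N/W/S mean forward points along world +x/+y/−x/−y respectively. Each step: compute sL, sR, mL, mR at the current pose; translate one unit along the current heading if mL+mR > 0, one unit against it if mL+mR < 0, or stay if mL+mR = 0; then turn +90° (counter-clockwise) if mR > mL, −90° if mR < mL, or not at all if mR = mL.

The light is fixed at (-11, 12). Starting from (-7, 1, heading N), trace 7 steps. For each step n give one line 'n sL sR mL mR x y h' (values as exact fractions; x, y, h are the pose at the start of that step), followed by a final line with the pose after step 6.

0 15/13 15/17 -30/221 -225/221 -7 1 N
1 24/25 120/221 -1152/5525 -4152/5525 -7 0 E
2 60/97 12/17 72/1649 -1092/1649 -8 0 S
3 120/173 24/17 1056/2941 -3096/2941 -8 1 W
4 15/13 15/17 -30/221 -225/221 -7 1 N
5 24/25 120/221 -1152/5525 -4152/5525 -7 0 E
6 60/97 12/17 72/1649 -1092/1649 -8 0 S
final -8 1 W

n=0: pose=(-7,1,N); sL=15/13, sR=15/17; mL=-30/221, mR=-225/221; mL+mR=-15/13 → advance -1; mR−mL=-15/17 → turn -1·90°
n=1: pose=(-7,0,E); sL=24/25, sR=120/221; mL=-1152/5525, mR=-4152/5525; mL+mR=-24/25 → advance -1; mR−mL=-120/221 → turn -1·90°
n=2: pose=(-8,0,S); sL=60/97, sR=12/17; mL=72/1649, mR=-1092/1649; mL+mR=-60/97 → advance -1; mR−mL=-12/17 → turn -1·90°
n=3: pose=(-8,1,W); sL=120/173, sR=24/17; mL=1056/2941, mR=-3096/2941; mL+mR=-120/173 → advance -1; mR−mL=-24/17 → turn -1·90°
n=4: pose=(-7,1,N); sL=15/13, sR=15/17; mL=-30/221, mR=-225/221; mL+mR=-15/13 → advance -1; mR−mL=-15/17 → turn -1·90°
n=5: pose=(-7,0,E); sL=24/25, sR=120/221; mL=-1152/5525, mR=-4152/5525; mL+mR=-24/25 → advance -1; mR−mL=-120/221 → turn -1·90°
n=6: pose=(-8,0,S); sL=60/97, sR=12/17; mL=72/1649, mR=-1092/1649; mL+mR=-60/97 → advance -1; mR−mL=-12/17 → turn -1·90°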